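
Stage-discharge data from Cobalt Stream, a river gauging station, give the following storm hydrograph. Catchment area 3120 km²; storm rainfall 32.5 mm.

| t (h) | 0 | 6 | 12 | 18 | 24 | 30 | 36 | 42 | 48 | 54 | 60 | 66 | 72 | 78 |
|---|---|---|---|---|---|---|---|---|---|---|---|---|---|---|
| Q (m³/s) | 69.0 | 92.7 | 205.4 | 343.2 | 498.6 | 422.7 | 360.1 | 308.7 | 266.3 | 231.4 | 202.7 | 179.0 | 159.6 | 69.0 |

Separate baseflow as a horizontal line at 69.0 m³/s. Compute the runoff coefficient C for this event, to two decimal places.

C ≈ 0.52

ΣQ_DR = 2442 m³/s; V = ΣQ_DR·Δt = 5.276 × 10^7 m³.
Runoff depth d = V / A = 16.91 mm.
C = d / P = 16.91 / 32.5 = 0.52.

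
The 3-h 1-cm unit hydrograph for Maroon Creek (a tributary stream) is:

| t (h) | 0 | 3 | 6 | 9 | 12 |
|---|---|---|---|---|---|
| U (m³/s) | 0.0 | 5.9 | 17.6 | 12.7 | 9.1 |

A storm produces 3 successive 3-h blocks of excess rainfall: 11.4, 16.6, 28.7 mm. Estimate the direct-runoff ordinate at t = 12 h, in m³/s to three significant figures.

Q ≈ 82.0 m³/s

By discrete convolution, Q_j = Σ (P_i / 10 mm) · U_{j−i}.
At t = 12 h (j=4): Q = (11.4/10)·9.1 + (16.6/10)·12.7 + (28.7/10)·17.6 = 82.0 m³/s.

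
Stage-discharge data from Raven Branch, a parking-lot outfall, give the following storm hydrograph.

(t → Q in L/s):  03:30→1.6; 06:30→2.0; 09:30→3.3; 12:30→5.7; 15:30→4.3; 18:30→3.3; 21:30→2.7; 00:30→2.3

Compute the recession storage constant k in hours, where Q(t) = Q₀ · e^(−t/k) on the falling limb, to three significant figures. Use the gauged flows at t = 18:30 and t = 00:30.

On the falling limb, Q drops from 3.3 to 2.3 L/s between t = 18:30 and t = 00:30 (Δt = 6 h).
k = −Δt / ln(Q₂/Q₁) = −6 / ln(2.3/3.3) = 16.6 h.

k ≈ 16.6 h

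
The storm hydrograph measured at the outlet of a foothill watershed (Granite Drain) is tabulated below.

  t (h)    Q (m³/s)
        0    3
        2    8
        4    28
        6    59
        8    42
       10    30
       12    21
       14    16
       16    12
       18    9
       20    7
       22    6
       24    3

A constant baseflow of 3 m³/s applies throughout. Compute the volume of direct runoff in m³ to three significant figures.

Direct-runoff ordinates (Q − Q_b): 0.0, 5.0, 25.0, 56.0, 39.0, 27.0, 18.0, 13.0, 9.0, 6.0, 4.0, 3.0, 0.0 m³/s.
ΣQ_DR = 205.0 m³/s.
With Δt = 2 h = 7200 s, V = ΣQ_DR · Δt = 205.0 × 7200 = 1.48 × 10^6 m³.

V ≈ 1.48 × 10^6 m³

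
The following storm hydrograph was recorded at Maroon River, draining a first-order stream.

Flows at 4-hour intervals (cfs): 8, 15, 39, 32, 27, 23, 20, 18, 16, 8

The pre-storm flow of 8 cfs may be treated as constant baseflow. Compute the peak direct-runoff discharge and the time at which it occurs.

Q_p = 31.0 cfs at t = 8 h

Subtracting baseflow gives direct-runoff ordinates: 0.0, 7.0, 31.0, 24.0, 19.0, 15.0, 12.0, 10.0, 8.0, 0.0 cfs.
The maximum is 31.0 cfs, occurring at the reading for t = 8 h.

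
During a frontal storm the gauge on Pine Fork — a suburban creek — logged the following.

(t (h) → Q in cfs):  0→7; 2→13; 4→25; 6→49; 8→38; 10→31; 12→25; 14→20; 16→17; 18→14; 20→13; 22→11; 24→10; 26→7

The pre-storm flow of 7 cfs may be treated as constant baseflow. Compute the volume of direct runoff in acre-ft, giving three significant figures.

V ≈ 30.1 acre-ft

Direct-runoff ordinates (Q − Q_b): 0.0, 6.0, 18.0, 42.0, 31.0, 24.0, 18.0, 13.0, 10.0, 7.0, 6.0, 4.0, 3.0, 0.0 cfs.
ΣQ_DR = 182.0 cfs.
With Δt = 2 h = 7200 s, V = ΣQ_DR · Δt = 182.0 × 7200 = 1.31 × 10^6 ft³ = 30.1 acre-ft.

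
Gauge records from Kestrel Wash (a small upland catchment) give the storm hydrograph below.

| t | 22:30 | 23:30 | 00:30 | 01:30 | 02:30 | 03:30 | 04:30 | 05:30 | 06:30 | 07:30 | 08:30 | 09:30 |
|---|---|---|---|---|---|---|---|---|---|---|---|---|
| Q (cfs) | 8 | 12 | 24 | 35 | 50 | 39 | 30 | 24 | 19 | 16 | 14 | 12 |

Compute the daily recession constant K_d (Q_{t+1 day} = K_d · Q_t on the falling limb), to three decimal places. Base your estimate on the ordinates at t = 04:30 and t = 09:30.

K_d ≈ 0.012

Between t = 04:30 and t = 09:30 the flow falls from 30 to 12 cfs over 5×1 h = 5 h.
Per-interval ratio K = (12/30)^(1/5) = 0.8326; K_d = K^(24/1) = 0.012.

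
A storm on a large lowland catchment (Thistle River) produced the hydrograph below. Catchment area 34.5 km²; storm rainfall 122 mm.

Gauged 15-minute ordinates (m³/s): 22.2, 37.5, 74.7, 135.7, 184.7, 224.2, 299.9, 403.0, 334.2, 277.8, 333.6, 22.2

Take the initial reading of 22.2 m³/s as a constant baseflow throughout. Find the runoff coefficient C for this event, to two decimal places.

ΣQ_DR = 2083 m³/s; V = ΣQ_DR·Δt = 1.875 × 10^6 m³.
Runoff depth d = V / A = 54.35 mm.
C = d / P = 54.35 / 122 = 0.45.

C ≈ 0.45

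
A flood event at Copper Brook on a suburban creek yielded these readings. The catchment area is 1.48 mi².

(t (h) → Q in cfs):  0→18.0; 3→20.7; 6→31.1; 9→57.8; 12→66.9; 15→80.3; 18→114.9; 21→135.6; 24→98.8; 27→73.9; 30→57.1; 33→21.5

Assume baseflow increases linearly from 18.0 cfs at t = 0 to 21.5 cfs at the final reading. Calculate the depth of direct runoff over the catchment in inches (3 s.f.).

d ≈ 1.69 in

Direct runoff: 0.00, 2.38, 12.46, 38.85, 47.63, 60.71, 94.99, 115.37, 78.25, 53.04, 35.92, 0.00 cfs; ΣQ_DR = 539.6 cfs.
V = ΣQ_DR · Δt = 539.6 × 10800 s = 5.828 × 10^6 ft³.
Over A = 1.48 mi², depth = V / A = 1.69 in.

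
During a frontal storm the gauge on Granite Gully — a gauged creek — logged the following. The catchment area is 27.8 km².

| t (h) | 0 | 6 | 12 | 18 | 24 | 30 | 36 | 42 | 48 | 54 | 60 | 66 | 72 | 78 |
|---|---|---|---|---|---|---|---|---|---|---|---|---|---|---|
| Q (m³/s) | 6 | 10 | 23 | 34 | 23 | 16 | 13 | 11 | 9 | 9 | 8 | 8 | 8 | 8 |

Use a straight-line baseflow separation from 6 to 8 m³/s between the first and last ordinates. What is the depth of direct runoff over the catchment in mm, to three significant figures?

d ≈ 68.4 mm

Direct runoff: 0.00, 3.85, 16.69, 27.54, 16.38, 9.23, 6.08, 3.92, 1.77, 1.62, 0.46, 0.31, 0.15, 0.00 m³/s; ΣQ_DR = 88.00 m³/s.
V = ΣQ_DR · Δt = 88.00 × 21600 s = 1.901 × 10^6 m³.
Over A = 27.8 km², depth = V / A = 68.4 mm.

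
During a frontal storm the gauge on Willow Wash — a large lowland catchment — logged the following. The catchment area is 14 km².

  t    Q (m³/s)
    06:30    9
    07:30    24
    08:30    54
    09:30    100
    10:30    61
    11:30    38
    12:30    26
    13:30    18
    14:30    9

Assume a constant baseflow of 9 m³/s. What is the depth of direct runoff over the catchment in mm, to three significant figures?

d ≈ 66.3 mm

Direct runoff: 0.0, 15.0, 45.0, 91.0, 52.0, 29.0, 17.0, 9.0, 0.0 m³/s; ΣQ_DR = 258.0 m³/s.
V = ΣQ_DR · Δt = 258.0 × 3600 s = 9.288 × 10^5 m³.
Over A = 14 km², depth = V / A = 66.3 mm.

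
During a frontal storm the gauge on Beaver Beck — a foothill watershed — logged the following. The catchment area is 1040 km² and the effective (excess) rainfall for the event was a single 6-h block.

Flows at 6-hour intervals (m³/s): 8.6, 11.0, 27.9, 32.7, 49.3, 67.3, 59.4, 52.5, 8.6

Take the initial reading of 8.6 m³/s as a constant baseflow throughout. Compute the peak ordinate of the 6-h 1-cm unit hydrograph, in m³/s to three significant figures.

Direct runoff: 0.0, 2.4, 19.3, 24.1, 40.7, 58.7, 50.8, 43.9, 0.0 m³/s; ΣQ_DR = 239.9 m³/s, peak = 58.7 m³/s.
Runoff depth d = ΣQ_DR·Δt / A = 239.9 × 21600 / (1040 km²) = 4.983 mm.
The 1-cm UH is the DRH scaled by (10 mm)/d, so U_p = 58.7 × 10/4.983 = 118 m³/s.

U_p ≈ 118 m³/s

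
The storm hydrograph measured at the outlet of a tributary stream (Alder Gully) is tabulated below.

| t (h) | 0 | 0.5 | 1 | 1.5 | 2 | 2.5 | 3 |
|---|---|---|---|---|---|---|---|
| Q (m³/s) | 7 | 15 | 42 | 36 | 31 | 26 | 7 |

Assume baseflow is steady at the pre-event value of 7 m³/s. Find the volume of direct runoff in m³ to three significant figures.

V ≈ 2.07 × 10^5 m³

Direct-runoff ordinates (Q − Q_b): 0.0, 8.0, 35.0, 29.0, 24.0, 19.0, 0.0 m³/s.
ΣQ_DR = 115.0 m³/s.
With Δt = 0.5 h = 1800 s, V = ΣQ_DR · Δt = 115.0 × 1800 = 2.07 × 10^5 m³.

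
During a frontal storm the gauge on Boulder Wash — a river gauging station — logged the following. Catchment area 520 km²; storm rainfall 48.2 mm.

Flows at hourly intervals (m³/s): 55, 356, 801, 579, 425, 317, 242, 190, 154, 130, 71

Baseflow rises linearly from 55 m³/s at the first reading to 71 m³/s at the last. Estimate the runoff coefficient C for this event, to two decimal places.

C ≈ 0.38

ΣQ_DR = 2627 m³/s; V = ΣQ_DR·Δt = 9.457 × 10^6 m³.
Runoff depth d = V / A = 18.19 mm.
C = d / P = 18.19 / 48.2 = 0.38.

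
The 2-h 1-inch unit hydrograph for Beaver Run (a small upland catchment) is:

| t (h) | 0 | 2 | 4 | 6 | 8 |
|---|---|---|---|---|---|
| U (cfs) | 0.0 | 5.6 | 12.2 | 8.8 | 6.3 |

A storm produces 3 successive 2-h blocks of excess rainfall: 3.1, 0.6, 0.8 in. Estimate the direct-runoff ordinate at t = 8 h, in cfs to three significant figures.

Q ≈ 34.6 cfs

By discrete convolution, Q_j = Σ (P_i / 1 in) · U_{j−i}.
At t = 8 h (j=4): Q = (3.1/1)·6.3 + (0.6/1)·8.8 + (0.8/1)·12.2 = 34.6 cfs.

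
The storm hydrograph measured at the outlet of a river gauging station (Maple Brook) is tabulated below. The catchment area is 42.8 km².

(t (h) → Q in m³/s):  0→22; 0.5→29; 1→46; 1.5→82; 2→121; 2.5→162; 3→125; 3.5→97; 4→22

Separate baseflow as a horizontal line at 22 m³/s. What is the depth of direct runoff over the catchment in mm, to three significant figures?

d ≈ 21.4 mm

Direct runoff: 0.0, 7.0, 24.0, 60.0, 99.0, 140.0, 103.0, 75.0, 0.0 m³/s; ΣQ_DR = 508.0 m³/s.
V = ΣQ_DR · Δt = 508.0 × 1800 s = 9.144 × 10^5 m³.
Over A = 42.8 km², depth = V / A = 21.4 mm.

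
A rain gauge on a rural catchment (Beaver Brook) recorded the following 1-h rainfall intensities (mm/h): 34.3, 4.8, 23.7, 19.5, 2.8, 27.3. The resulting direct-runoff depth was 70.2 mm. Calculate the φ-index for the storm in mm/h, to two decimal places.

φ ≈ 8.65 mm/h

Only the 4 blocks with intensity above φ contribute runoff: 34.3, 23.7, 19.5, 27.3 mm/h.
Σ(I−φ)·Δt = d  ⇒  (34.3+23.7+19.5+27.3 − 4φ)·1 = 70.2
φ = (104.8 − 70.2/1) / 4 = 8.65 mm/h.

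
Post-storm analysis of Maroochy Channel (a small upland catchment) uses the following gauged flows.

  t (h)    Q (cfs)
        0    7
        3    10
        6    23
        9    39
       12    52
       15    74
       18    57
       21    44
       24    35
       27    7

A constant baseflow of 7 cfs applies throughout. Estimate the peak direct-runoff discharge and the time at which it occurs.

Q_p = 67.0 cfs at t = 15 h

Subtracting baseflow gives direct-runoff ordinates: 0.0, 3.0, 16.0, 32.0, 45.0, 67.0, 50.0, 37.0, 28.0, 0.0 cfs.
The maximum is 67.0 cfs, occurring at the reading for t = 15 h.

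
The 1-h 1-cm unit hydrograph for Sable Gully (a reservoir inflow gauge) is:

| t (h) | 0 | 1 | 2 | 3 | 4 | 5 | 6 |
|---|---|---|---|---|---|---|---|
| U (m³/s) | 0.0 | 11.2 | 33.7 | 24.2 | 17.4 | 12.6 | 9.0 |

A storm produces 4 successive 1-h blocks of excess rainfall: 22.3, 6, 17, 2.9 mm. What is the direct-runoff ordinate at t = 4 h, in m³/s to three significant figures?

By discrete convolution, Q_j = Σ (P_i / 10 mm) · U_{j−i}.
At t = 4 h (j=4): Q = (22.3/10)·17.4 + (6/10)·24.2 + (17/10)·33.7 + (2.9/10)·11.2 = 114 m³/s.

Q ≈ 114 m³/s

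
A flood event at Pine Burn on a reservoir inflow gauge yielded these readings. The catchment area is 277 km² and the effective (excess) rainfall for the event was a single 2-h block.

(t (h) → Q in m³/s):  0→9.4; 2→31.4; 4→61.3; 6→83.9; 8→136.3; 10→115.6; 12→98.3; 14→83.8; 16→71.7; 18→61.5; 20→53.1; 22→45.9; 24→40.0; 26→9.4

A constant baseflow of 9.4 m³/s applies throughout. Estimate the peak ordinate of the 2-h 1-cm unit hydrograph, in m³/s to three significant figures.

U_p ≈ 63.4 m³/s

Direct runoff: 0.0, 22.0, 51.9, 74.5, 126.9, 106.2, 88.9, 74.4, 62.3, 52.1, 43.7, 36.5, 30.6, 0.0 m³/s; ΣQ_DR = 770.0 m³/s, peak = 126.9 m³/s.
Runoff depth d = ΣQ_DR·Δt / A = 770.0 × 7200 / (277 km²) = 20.01 mm.
The 1-cm UH is the DRH scaled by (10 mm)/d, so U_p = 126.9 × 10/20.01 = 63.4 m³/s.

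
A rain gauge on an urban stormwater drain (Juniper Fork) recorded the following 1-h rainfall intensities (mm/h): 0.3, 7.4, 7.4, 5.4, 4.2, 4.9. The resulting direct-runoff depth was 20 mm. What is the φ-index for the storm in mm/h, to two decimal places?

φ ≈ 1.86 mm/h

Only the 5 blocks with intensity above φ contribute runoff: 7.4, 7.4, 5.4, 4.2, 4.9 mm/h.
Σ(I−φ)·Δt = d  ⇒  (7.4+7.4+5.4+4.2+4.9 − 5φ)·1 = 20
φ = (29.30 − 20/1) / 5 = 1.86 mm/h.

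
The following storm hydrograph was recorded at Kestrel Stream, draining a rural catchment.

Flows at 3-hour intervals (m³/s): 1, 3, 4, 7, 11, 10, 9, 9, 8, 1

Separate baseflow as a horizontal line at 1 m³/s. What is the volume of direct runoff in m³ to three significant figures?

Direct-runoff ordinates (Q − Q_b): 0.0, 2.0, 3.0, 6.0, 10.0, 9.0, 8.0, 8.0, 7.0, 0.0 m³/s.
ΣQ_DR = 53.00 m³/s.
With Δt = 3 h = 10800 s, V = ΣQ_DR · Δt = 53.00 × 10800 = 5.72 × 10^5 m³.

V ≈ 5.72 × 10^5 m³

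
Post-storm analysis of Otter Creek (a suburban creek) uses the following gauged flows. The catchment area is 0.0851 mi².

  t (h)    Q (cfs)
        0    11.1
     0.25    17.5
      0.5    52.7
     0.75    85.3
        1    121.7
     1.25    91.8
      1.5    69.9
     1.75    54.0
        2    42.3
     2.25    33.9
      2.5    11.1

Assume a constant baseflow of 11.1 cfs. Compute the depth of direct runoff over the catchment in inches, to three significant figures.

Direct runoff: 0.0, 6.4, 41.6, 74.2, 110.6, 80.7, 58.8, 42.9, 31.2, 22.8, 0.0 cfs; ΣQ_DR = 469.2 cfs.
V = ΣQ_DR · Δt = 469.2 × 900 s = 4.223 × 10^5 ft³.
Over A = 0.0851 mi², depth = V / A = 2.14 in.

d ≈ 2.14 in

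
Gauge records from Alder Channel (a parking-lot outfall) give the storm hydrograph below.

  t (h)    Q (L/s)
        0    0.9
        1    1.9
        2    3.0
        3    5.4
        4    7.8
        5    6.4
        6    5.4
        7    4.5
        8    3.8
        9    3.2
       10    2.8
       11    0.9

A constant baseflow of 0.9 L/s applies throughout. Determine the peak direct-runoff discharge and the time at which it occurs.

Q_p = 6.9 L/s at t = 4 h

Subtracting baseflow gives direct-runoff ordinates: 0.0, 1.0, 2.1, 4.5, 6.9, 5.5, 4.5, 3.6, 2.9, 2.3, 1.9, 0.0 L/s.
The maximum is 6.9 L/s, occurring at the reading for t = 4 h.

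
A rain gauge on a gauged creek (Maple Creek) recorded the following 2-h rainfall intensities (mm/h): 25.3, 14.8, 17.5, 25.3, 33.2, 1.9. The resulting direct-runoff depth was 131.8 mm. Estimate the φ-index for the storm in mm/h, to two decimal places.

φ ≈ 10.04 mm/h

Only the 5 blocks with intensity above φ contribute runoff: 25.3, 14.8, 17.5, 25.3, 33.2 mm/h.
Σ(I−φ)·Δt = d  ⇒  (25.3+14.8+17.5+25.3+33.2 − 5φ)·2 = 131.8
φ = (116.1 − 131.8/2) / 5 = 10.04 mm/h.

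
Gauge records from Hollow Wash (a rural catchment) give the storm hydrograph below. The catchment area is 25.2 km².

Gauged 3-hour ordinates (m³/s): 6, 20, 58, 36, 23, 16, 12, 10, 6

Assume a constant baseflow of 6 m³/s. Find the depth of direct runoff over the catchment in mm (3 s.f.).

Direct runoff: 0.0, 14.0, 52.0, 30.0, 17.0, 10.0, 6.0, 4.0, 0.0 m³/s; ΣQ_DR = 133.0 m³/s.
V = ΣQ_DR · Δt = 133.0 × 10800 s = 1.436 × 10^6 m³.
Over A = 25.2 km², depth = V / A = 57.0 mm.

d ≈ 57.0 mm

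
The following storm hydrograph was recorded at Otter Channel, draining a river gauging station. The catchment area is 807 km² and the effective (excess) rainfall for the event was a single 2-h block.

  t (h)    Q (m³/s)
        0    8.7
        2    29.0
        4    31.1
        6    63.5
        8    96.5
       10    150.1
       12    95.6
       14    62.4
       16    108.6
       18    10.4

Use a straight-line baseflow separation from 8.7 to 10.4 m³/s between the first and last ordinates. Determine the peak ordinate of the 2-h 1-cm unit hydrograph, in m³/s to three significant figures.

U_p ≈ 281 m³/s

Direct runoff: 0.00, 20.11, 22.02, 54.23, 87.04, 140.46, 85.77, 52.38, 98.39, 0.00 m³/s; ΣQ_DR = 560.4 m³/s, peak = 140.46 m³/s.
Runoff depth d = ΣQ_DR·Δt / A = 560.4 × 7200 / (807 km²) = 5.000 mm.
The 1-cm UH is the DRH scaled by (10 mm)/d, so U_p = 140.46 × 10/5.000 = 281 m³/s.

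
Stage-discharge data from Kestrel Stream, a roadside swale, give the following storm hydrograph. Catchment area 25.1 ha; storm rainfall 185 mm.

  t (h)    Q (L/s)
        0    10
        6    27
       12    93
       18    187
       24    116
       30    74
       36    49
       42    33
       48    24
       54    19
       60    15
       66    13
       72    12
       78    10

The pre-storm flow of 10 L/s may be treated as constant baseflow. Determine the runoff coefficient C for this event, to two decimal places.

ΣQ_DR = 542.0 L/s; V = ΣQ_DR·Δt = 1.171 × 10^7 L.
Runoff depth d = V / A = 46.64 mm.
C = d / P = 46.64 / 185 = 0.25.

C ≈ 0.25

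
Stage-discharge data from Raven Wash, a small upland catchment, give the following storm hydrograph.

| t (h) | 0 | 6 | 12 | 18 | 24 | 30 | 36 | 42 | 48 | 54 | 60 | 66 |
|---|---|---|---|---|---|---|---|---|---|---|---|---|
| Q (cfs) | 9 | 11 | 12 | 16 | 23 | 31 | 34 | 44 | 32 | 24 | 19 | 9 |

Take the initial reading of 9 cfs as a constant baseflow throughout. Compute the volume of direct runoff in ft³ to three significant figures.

Direct-runoff ordinates (Q − Q_b): 0.0, 2.0, 3.0, 7.0, 14.0, 22.0, 25.0, 35.0, 23.0, 15.0, 10.0, 0.0 cfs.
ΣQ_DR = 156.0 cfs.
With Δt = 6 h = 21600 s, V = ΣQ_DR · Δt = 156.0 × 21600 = 3.37 × 10^6 ft³.

V ≈ 3.37 × 10^6 ft³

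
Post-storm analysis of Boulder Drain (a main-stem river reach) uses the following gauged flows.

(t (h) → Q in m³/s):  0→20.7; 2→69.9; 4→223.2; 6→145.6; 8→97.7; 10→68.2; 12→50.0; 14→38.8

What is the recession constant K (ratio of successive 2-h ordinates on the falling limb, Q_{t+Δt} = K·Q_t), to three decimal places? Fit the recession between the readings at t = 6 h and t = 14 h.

K ≈ 0.718

Using the recession-limb readings at t = 6 h and t = 14 h: Q falls from 145.6 to 38.8 m³/s over 4 intervals.
K = (Q₂/Q₁)^(1/4) = (38.8/145.6)^(1/4) = 0.718.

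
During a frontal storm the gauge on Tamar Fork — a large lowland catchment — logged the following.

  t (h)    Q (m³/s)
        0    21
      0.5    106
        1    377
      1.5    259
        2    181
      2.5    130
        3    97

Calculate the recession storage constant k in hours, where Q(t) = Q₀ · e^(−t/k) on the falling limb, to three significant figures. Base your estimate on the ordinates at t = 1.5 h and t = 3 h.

k ≈ 1.53 h

On the falling limb, Q drops from 259 to 97 m³/s between t = 1.5 h and t = 3 h (Δt = 1.5 h).
k = −Δt / ln(Q₂/Q₁) = −1.5 / ln(97/259) = 1.53 h.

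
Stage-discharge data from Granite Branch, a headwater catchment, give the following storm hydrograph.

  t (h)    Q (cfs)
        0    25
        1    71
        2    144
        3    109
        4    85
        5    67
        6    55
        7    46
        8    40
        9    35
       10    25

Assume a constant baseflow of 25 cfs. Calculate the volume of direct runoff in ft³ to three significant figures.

V ≈ 1.54 × 10^6 ft³

Direct-runoff ordinates (Q − Q_b): 0.0, 46.0, 119.0, 84.0, 60.0, 42.0, 30.0, 21.0, 15.0, 10.0, 0.0 cfs.
ΣQ_DR = 427.0 cfs.
With Δt = 1 h = 3600 s, V = ΣQ_DR · Δt = 427.0 × 3600 = 1.54 × 10^6 ft³.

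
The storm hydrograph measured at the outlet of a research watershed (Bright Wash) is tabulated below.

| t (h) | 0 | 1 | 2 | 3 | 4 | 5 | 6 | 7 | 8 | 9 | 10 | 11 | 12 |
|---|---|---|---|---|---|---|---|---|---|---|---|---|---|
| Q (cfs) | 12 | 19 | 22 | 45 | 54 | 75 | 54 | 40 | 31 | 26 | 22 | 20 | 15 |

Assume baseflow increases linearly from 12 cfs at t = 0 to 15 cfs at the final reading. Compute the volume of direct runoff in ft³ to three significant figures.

Direct-runoff ordinates (Q − Q_b): 0.00, 6.75, 9.50, 32.25, 41.00, 61.75, 40.50, 26.25, 17.00, 11.75, 7.50, 5.25, 0.00 cfs.
ΣQ_DR = 259.5 cfs.
With Δt = 1 h = 3600 s, V = ΣQ_DR · Δt = 259.5 × 3600 = 9.34 × 10^5 ft³.

V ≈ 9.34 × 10^5 ft³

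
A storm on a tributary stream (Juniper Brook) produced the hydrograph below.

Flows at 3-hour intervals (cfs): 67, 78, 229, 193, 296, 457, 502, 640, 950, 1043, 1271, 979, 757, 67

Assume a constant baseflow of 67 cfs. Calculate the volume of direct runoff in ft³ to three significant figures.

V ≈ 7.12 × 10^7 ft³

Direct-runoff ordinates (Q − Q_b): 0.0, 11.0, 162.0, 126.0, 229.0, 390.0, 435.0, 573.0, 883.0, 976.0, 1204.0, 912.0, 690.0, 0.0 cfs.
ΣQ_DR = 6591 cfs.
With Δt = 3 h = 10800 s, V = ΣQ_DR · Δt = 6591 × 10800 = 7.12 × 10^7 ft³.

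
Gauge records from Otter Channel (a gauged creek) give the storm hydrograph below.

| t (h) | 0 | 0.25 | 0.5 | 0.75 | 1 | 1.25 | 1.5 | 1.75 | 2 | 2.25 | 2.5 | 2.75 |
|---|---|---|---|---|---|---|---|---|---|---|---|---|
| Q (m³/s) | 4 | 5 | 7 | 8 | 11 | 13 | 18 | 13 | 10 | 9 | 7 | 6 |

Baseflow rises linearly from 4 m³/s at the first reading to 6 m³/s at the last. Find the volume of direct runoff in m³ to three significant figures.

Direct-runoff ordinates (Q − Q_b): 0.00, 0.82, 2.64, 3.45, 6.27, 8.09, 12.91, 7.73, 4.55, 3.36, 1.18, 0.00 m³/s.
ΣQ_DR = 51.00 m³/s.
With Δt = 0.25 h = 900 s, V = ΣQ_DR · Δt = 51.00 × 900 = 45900 m³.

V ≈ 45900 m³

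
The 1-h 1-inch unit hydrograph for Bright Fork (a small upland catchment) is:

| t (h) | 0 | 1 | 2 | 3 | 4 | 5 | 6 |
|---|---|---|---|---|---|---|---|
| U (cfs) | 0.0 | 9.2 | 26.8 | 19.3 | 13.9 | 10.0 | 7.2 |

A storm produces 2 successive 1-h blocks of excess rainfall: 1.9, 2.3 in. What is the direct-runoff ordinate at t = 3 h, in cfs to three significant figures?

Q ≈ 98.3 cfs

By discrete convolution, Q_j = Σ (P_i / 1 in) · U_{j−i}.
At t = 3 h (j=3): Q = (1.9/1)·19.3 + (2.3/1)·26.8 = 98.3 cfs.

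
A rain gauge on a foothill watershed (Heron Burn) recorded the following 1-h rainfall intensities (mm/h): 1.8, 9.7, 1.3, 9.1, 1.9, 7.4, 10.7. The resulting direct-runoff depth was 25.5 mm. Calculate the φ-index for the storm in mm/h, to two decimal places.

Only the 4 blocks with intensity above φ contribute runoff: 9.7, 9.1, 7.4, 10.7 mm/h.
Σ(I−φ)·Δt = d  ⇒  (9.7+9.1+7.4+10.7 − 4φ)·1 = 25.5
φ = (36.90 − 25.5/1) / 4 = 2.85 mm/h.

φ ≈ 2.85 mm/h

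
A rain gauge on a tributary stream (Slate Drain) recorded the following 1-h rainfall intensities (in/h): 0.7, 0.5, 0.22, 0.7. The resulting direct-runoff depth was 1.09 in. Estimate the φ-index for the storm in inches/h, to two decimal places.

φ ≈ 0.27 in/h

Only the 3 blocks with intensity above φ contribute runoff: 0.7, 0.5, 0.7 in/h.
Σ(I−φ)·Δt = d  ⇒  (0.7+0.5+0.7 − 3φ)·1 = 1.09
φ = (1.900 − 1.09/1) / 3 = 0.27 in/h.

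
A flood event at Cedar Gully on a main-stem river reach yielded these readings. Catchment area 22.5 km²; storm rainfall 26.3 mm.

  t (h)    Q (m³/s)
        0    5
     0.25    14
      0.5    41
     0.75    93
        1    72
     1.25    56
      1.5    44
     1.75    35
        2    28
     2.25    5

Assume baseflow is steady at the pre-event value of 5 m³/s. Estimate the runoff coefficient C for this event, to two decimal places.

ΣQ_DR = 343.0 m³/s; V = ΣQ_DR·Δt = 3.087 × 10^5 m³.
Runoff depth d = V / A = 13.72 mm.
C = d / P = 13.72 / 26.3 = 0.52.

C ≈ 0.52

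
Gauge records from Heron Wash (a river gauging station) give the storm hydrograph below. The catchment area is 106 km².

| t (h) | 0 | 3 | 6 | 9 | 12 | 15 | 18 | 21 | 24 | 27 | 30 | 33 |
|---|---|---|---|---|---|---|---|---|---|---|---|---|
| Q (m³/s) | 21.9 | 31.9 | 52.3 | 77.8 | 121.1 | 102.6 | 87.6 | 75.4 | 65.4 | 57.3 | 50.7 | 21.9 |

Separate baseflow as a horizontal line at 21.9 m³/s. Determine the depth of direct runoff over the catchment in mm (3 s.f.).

Direct runoff: 0.0, 10.0, 30.4, 55.9, 99.2, 80.7, 65.7, 53.5, 43.5, 35.4, 28.8, 0.0 m³/s; ΣQ_DR = 503.1 m³/s.
V = ΣQ_DR · Δt = 503.1 × 10800 s = 5.433 × 10^6 m³.
Over A = 106 km², depth = V / A = 51.3 mm.

d ≈ 51.3 mm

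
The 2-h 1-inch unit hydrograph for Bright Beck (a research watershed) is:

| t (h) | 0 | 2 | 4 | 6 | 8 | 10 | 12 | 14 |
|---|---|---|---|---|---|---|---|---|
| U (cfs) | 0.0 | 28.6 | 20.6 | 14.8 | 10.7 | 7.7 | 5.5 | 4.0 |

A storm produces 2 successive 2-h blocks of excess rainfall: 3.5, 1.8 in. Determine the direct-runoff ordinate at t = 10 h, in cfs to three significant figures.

Q ≈ 46.2 cfs

By discrete convolution, Q_j = Σ (P_i / 1 in) · U_{j−i}.
At t = 10 h (j=5): Q = (3.5/1)·7.7 + (1.8/1)·10.7 = 46.2 cfs.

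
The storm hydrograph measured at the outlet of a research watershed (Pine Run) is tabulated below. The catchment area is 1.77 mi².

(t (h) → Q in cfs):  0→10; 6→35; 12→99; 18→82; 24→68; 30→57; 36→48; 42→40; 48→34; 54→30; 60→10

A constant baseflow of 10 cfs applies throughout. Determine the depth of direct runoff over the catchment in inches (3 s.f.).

d ≈ 2.12 in

Direct runoff: 0.0, 25.0, 89.0, 72.0, 58.0, 47.0, 38.0, 30.0, 24.0, 20.0, 0.0 cfs; ΣQ_DR = 403.0 cfs.
V = ΣQ_DR · Δt = 403.0 × 21600 s = 8.705 × 10^6 ft³.
Over A = 1.77 mi², depth = V / A = 2.12 in.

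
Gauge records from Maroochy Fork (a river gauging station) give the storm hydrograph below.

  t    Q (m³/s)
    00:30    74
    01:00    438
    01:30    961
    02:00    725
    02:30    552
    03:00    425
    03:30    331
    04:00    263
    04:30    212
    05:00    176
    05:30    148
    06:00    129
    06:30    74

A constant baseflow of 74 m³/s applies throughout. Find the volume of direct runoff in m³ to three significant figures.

Direct-runoff ordinates (Q − Q_b): 0.0, 364.0, 887.0, 651.0, 478.0, 351.0, 257.0, 189.0, 138.0, 102.0, 74.0, 55.0, 0.0 m³/s.
ΣQ_DR = 3546 m³/s.
With Δt = 0.5 h = 1800 s, V = ΣQ_DR · Δt = 3546 × 1800 = 6.38 × 10^6 m³.

V ≈ 6.38 × 10^6 m³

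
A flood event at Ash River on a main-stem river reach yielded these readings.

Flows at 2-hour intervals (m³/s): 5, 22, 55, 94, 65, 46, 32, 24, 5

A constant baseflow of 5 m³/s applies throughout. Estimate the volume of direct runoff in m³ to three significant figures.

V ≈ 2.18 × 10^6 m³

Direct-runoff ordinates (Q − Q_b): 0.0, 17.0, 50.0, 89.0, 60.0, 41.0, 27.0, 19.0, 0.0 m³/s.
ΣQ_DR = 303.0 m³/s.
With Δt = 2 h = 7200 s, V = ΣQ_DR · Δt = 303.0 × 7200 = 2.18 × 10^6 m³.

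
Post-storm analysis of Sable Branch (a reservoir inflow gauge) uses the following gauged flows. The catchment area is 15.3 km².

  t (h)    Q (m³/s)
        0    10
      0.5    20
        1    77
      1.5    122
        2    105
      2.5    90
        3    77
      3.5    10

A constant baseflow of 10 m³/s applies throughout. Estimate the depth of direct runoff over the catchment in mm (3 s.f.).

d ≈ 50.7 mm

Direct runoff: 0.0, 10.0, 67.0, 112.0, 95.0, 80.0, 67.0, 0.0 m³/s; ΣQ_DR = 431.0 m³/s.
V = ΣQ_DR · Δt = 431.0 × 1800 s = 7.758 × 10^5 m³.
Over A = 15.3 km², depth = V / A = 50.7 mm.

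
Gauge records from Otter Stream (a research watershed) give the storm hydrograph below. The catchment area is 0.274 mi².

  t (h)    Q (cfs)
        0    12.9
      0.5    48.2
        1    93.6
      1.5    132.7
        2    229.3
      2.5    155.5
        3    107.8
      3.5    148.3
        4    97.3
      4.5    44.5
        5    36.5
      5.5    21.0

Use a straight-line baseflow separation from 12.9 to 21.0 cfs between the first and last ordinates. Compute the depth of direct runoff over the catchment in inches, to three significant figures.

Direct runoff: 0.00, 34.56, 79.23, 117.59, 213.45, 138.92, 90.48, 130.25, 78.51, 24.97, 16.24, 0.00 cfs; ΣQ_DR = 924.2 cfs.
V = ΣQ_DR · Δt = 924.2 × 1800 s = 1.664 × 10^6 ft³.
Over A = 0.274 mi², depth = V / A = 2.61 in.

d ≈ 2.61 in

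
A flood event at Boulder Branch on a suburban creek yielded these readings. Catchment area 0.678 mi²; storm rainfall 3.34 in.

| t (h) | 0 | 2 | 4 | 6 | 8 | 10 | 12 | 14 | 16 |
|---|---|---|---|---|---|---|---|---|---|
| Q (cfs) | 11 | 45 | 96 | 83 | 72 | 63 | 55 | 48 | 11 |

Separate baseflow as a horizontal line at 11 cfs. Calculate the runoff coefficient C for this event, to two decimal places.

C ≈ 0.53

ΣQ_DR = 385.0 cfs; V = ΣQ_DR·Δt = 2.772 × 10^6 ft³.
Runoff depth d = V / A = 1.760 in.
C = d / P = 1.760 / 3.34 = 0.53.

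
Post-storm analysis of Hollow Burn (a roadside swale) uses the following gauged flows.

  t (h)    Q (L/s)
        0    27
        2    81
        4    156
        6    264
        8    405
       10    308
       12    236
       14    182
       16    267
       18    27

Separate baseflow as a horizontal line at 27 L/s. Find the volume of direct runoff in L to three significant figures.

Direct-runoff ordinates (Q − Q_b): 0.0, 54.0, 129.0, 237.0, 378.0, 281.0, 209.0, 155.0, 240.0, 0.0 L/s.
ΣQ_DR = 1683 L/s.
With Δt = 2 h = 7200 s, V = ΣQ_DR · Δt = 1683 × 7200 = 1.21 × 10^7 L.

V ≈ 1.21 × 10^7 L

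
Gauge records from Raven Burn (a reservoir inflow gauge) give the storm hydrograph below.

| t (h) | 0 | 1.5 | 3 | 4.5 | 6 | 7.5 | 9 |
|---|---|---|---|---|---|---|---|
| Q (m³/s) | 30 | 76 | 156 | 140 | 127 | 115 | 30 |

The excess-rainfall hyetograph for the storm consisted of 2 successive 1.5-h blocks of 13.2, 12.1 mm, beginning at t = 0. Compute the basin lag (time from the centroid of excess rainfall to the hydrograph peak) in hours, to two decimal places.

t_L ≈ 1.53 h

Centroid of excess rainfall: t_c = Σ P_i·t̄_i / ΣP_i = 1.4674 h (block centres at 0.75, 2.25 h).
Hydrograph peak occurs at t = 3 h, so basin lag t_L = 3 − 1.4674 = 1.53 h.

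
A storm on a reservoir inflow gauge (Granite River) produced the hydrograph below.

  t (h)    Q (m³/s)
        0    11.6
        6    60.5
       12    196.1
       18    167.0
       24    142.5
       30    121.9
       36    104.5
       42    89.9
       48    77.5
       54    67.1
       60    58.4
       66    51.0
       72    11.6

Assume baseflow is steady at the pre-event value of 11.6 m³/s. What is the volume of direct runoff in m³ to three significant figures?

Direct-runoff ordinates (Q − Q_b): 0.0, 48.9, 184.5, 155.4, 130.9, 110.3, 92.9, 78.3, 65.9, 55.5, 46.8, 39.4, 0.0 m³/s.
ΣQ_DR = 1009 m³/s.
With Δt = 6 h = 21600 s, V = ΣQ_DR · Δt = 1009 × 21600 = 2.18 × 10^7 m³.

V ≈ 2.18 × 10^7 m³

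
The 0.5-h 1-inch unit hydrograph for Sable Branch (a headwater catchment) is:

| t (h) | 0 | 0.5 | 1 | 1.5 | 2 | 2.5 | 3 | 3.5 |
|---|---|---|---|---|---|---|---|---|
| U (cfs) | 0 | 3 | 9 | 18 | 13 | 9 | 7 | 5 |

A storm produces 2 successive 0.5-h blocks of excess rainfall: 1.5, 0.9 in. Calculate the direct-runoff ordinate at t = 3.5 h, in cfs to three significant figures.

By discrete convolution, Q_j = Σ (P_i / 1 in) · U_{j−i}.
At t = 3.5 h (j=7): Q = (1.5/1)·5 + (0.9/1)·7 = 13.8 cfs.

Q ≈ 13.8 cfs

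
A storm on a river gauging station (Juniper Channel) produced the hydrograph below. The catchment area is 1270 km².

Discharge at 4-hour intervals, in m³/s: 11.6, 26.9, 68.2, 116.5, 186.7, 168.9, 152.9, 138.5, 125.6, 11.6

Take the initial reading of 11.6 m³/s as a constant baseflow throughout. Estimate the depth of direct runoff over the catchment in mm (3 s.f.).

d ≈ 10.1 mm

Direct runoff: 0.0, 15.3, 56.6, 104.9, 175.1, 157.3, 141.3, 126.9, 114.0, 0.0 m³/s; ΣQ_DR = 891.4 m³/s.
V = ΣQ_DR · Δt = 891.4 × 14400 s = 1.284 × 10^7 m³.
Over A = 1270 km², depth = V / A = 10.1 mm.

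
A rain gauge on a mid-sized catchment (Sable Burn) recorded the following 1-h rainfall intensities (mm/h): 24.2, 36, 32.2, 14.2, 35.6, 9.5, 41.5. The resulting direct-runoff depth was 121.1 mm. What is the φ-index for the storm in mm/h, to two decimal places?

φ ≈ 10.43 mm/h

Only the 6 blocks with intensity above φ contribute runoff: 24.2, 36, 32.2, 14.2, 35.6, 41.5 mm/h.
Σ(I−φ)·Δt = d  ⇒  (24.2+36+32.2+14.2+35.6+41.5 − 6φ)·1 = 121.1
φ = (183.7 − 121.1/1) / 6 = 10.43 mm/h.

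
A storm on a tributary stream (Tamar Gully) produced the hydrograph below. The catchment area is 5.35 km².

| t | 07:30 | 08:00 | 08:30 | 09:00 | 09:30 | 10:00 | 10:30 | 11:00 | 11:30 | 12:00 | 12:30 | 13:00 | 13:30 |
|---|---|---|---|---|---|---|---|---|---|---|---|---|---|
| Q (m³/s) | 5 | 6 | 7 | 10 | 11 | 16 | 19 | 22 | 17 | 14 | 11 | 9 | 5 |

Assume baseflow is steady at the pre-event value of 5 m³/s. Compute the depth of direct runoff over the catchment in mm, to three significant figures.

Direct runoff: 0.0, 1.0, 2.0, 5.0, 6.0, 11.0, 14.0, 17.0, 12.0, 9.0, 6.0, 4.0, 0.0 m³/s; ΣQ_DR = 87.00 m³/s.
V = ΣQ_DR · Δt = 87.00 × 1800 s = 1.566 × 10^5 m³.
Over A = 5.35 km², depth = V / A = 29.3 mm.

d ≈ 29.3 mm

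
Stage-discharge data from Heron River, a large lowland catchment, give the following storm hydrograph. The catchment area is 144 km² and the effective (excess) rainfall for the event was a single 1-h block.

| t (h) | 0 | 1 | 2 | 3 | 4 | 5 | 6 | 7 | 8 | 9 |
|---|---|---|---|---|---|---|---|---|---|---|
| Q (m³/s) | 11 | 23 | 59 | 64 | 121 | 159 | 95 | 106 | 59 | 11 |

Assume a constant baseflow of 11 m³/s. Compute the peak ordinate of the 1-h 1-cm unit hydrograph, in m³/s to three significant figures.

U_p ≈ 99.0 m³/s

Direct runoff: 0.0, 12.0, 48.0, 53.0, 110.0, 148.0, 84.0, 95.0, 48.0, 0.0 m³/s; ΣQ_DR = 598.0 m³/s, peak = 148.0 m³/s.
Runoff depth d = ΣQ_DR·Δt / A = 598.0 × 3600 / (144 km²) = 14.95 mm.
The 1-cm UH is the DRH scaled by (10 mm)/d, so U_p = 148.0 × 10/14.95 = 99.0 m³/s.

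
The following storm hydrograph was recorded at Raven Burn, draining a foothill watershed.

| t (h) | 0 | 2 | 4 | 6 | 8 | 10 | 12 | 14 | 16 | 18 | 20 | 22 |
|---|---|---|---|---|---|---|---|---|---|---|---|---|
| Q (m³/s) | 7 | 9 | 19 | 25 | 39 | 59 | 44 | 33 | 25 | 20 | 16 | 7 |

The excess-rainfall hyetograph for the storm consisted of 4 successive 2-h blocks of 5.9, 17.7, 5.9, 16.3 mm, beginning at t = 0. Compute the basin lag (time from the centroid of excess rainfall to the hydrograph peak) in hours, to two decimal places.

t_L ≈ 5.58 h

Centroid of excess rainfall: t_c = Σ P_i·t̄_i / ΣP_i = 4.4236 h (block centres at 1, 3, 5, 7 h).
Hydrograph peak occurs at t = 10 h, so basin lag t_L = 10 − 4.4236 = 5.58 h.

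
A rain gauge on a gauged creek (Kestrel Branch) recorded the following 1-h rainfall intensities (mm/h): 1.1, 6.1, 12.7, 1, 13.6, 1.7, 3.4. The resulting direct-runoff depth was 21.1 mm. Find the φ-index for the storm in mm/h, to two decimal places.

Only the 3 blocks with intensity above φ contribute runoff: 6.1, 12.7, 13.6 mm/h.
Σ(I−φ)·Δt = d  ⇒  (6.1+12.7+13.6 − 3φ)·1 = 21.1
φ = (32.40 − 21.1/1) / 3 = 3.77 mm/h.

φ ≈ 3.77 mm/h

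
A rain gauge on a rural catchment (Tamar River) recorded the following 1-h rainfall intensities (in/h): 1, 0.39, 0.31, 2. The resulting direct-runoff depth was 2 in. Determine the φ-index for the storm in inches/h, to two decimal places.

Only the 2 blocks with intensity above φ contribute runoff: 1, 2 in/h.
Σ(I−φ)·Δt = d  ⇒  (1+2 − 2φ)·1 = 2
φ = (3.000 − 2/1) / 2 = 0.50 in/h.

φ ≈ 0.50 in/h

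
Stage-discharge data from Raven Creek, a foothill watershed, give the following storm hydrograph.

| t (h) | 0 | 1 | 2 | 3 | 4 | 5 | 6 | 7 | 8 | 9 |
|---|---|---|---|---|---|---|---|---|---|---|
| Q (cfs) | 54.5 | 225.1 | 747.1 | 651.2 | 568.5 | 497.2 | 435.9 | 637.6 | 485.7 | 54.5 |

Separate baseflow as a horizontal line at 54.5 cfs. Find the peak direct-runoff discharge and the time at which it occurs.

Subtracting baseflow gives direct-runoff ordinates: 0.0, 170.6, 692.6, 596.7, 514.0, 442.7, 381.4, 583.1, 431.2, 0.0 cfs.
The maximum is 692.6 cfs, occurring at the reading for t = 2 h.

Q_p = 692.6 cfs at t = 2 h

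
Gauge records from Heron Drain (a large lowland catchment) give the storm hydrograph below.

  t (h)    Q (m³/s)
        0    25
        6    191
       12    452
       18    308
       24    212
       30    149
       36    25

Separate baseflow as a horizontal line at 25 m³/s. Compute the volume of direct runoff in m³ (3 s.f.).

V ≈ 2.56 × 10^7 m³

Direct-runoff ordinates (Q − Q_b): 0.0, 166.0, 427.0, 283.0, 187.0, 124.0, 0.0 m³/s.
ΣQ_DR = 1187 m³/s.
With Δt = 6 h = 21600 s, V = ΣQ_DR · Δt = 1187 × 21600 = 2.56 × 10^7 m³.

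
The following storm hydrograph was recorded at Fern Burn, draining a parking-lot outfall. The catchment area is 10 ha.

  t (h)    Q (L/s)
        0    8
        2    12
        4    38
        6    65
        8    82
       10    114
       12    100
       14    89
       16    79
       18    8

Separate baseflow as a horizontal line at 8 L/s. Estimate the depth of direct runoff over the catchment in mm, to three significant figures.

d ≈ 37.1 mm

Direct runoff: 0.0, 4.0, 30.0, 57.0, 74.0, 106.0, 92.0, 81.0, 71.0, 0.0 L/s; ΣQ_DR = 515.0 L/s.
V = ΣQ_DR · Δt = 515.0 × 7200 s = 3.708 × 10^6 L.
Over A = 10 ha, depth = V / A = 37.1 mm.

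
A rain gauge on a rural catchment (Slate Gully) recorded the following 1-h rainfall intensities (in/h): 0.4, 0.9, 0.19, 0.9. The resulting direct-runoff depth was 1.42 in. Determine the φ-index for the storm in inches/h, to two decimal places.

φ ≈ 0.26 in/h

Only the 3 blocks with intensity above φ contribute runoff: 0.4, 0.9, 0.9 in/h.
Σ(I−φ)·Δt = d  ⇒  (0.4+0.9+0.9 − 3φ)·1 = 1.42
φ = (2.200 − 1.42/1) / 3 = 0.26 in/h.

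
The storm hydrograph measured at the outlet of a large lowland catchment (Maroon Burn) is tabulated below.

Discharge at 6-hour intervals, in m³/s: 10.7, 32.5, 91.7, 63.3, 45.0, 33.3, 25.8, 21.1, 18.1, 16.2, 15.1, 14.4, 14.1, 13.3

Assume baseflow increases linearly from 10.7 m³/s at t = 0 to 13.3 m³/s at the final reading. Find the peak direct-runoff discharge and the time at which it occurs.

Subtracting baseflow gives direct-runoff ordinates: 0.00, 21.60, 80.60, 52.00, 33.50, 21.60, 13.90, 9.00, 5.80, 3.70, 2.40, 1.50, 1.00, 0.00 m³/s.
The maximum is 80.60 m³/s, occurring at the reading for t = 12 h.

Q_p = 80.60 m³/s at t = 12 h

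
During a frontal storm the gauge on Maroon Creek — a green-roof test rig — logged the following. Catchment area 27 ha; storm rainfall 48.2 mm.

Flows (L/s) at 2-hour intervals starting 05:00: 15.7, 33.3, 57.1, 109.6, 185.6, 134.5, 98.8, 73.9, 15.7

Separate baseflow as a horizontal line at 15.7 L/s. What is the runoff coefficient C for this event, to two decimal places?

ΣQ_DR = 582.9 L/s; V = ΣQ_DR·Δt = 4.197 × 10^6 L.
Runoff depth d = V / A = 15.54 mm.
C = d / P = 15.54 / 48.2 = 0.32.

C ≈ 0.32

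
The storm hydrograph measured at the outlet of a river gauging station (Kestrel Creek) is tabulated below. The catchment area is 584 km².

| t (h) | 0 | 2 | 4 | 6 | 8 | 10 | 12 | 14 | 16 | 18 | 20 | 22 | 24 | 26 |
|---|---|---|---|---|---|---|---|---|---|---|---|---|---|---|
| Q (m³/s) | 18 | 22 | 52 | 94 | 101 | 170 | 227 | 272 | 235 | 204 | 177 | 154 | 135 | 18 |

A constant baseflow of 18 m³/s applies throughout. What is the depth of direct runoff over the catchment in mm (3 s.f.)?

d ≈ 20.1 mm

Direct runoff: 0.0, 4.0, 34.0, 76.0, 83.0, 152.0, 209.0, 254.0, 217.0, 186.0, 159.0, 136.0, 117.0, 0.0 m³/s; ΣQ_DR = 1627 m³/s.
V = ΣQ_DR · Δt = 1627 × 7200 s = 1.171 × 10^7 m³.
Over A = 584 km², depth = V / A = 20.1 mm.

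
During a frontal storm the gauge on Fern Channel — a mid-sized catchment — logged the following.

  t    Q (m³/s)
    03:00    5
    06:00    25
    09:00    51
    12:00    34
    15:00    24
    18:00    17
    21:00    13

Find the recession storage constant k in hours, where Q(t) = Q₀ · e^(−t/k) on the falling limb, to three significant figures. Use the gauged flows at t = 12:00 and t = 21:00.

k ≈ 9.36 h

On the falling limb, Q drops from 34 to 13 m³/s between t = 12:00 and t = 21:00 (Δt = 9 h).
k = −Δt / ln(Q₂/Q₁) = −9 / ln(13/34) = 9.36 h.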